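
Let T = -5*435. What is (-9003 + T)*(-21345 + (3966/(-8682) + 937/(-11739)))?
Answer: 1350981997074378/5662111 ≈ 2.3860e+8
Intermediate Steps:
T = -2175
(-9003 + T)*(-21345 + (3966/(-8682) + 937/(-11739))) = (-9003 - 2175)*(-21345 + (3966/(-8682) + 937/(-11739))) = -11178*(-21345 + (3966*(-1/8682) + 937*(-1/11739))) = -11178*(-21345 + (-661/1447 - 937/11739)) = -11178*(-21345 - 9115318/16986333) = -11178*(-362582393203/16986333) = 1350981997074378/5662111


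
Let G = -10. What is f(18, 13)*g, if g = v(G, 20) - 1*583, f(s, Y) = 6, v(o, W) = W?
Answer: -3378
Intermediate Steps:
g = -563 (g = 20 - 1*583 = 20 - 583 = -563)
f(18, 13)*g = 6*(-563) = -3378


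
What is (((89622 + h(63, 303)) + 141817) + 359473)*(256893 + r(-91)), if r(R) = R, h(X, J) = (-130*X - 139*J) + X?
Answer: 138844623736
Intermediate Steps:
h(X, J) = -139*J - 129*X (h(X, J) = (-139*J - 130*X) + X = -139*J - 129*X)
(((89622 + h(63, 303)) + 141817) + 359473)*(256893 + r(-91)) = (((89622 + (-139*303 - 129*63)) + 141817) + 359473)*(256893 - 91) = (((89622 + (-42117 - 8127)) + 141817) + 359473)*256802 = (((89622 - 50244) + 141817) + 359473)*256802 = ((39378 + 141817) + 359473)*256802 = (181195 + 359473)*256802 = 540668*256802 = 138844623736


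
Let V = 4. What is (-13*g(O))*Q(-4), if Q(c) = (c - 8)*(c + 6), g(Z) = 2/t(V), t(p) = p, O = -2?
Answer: 156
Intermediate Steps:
g(Z) = 1/2 (g(Z) = 2/4 = 2*(1/4) = 1/2)
Q(c) = (-8 + c)*(6 + c)
(-13*g(O))*Q(-4) = (-13*1/2)*(-48 + (-4)**2 - 2*(-4)) = -13*(-48 + 16 + 8)/2 = -13/2*(-24) = 156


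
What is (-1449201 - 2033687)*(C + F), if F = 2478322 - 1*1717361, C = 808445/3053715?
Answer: -1618678347777136256/610743 ≈ -2.6503e+12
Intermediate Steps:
C = 161689/610743 (C = 808445*(1/3053715) = 161689/610743 ≈ 0.26474)
F = 760961 (F = 2478322 - 1717361 = 760961)
(-1449201 - 2033687)*(C + F) = (-1449201 - 2033687)*(161689/610743 + 760961) = -3482888*464751765712/610743 = -1618678347777136256/610743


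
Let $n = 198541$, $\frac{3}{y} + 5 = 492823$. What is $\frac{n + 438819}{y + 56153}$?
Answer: $\frac{314102480480}{27673209157} \approx 11.35$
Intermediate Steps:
$y = \frac{3}{492818}$ ($y = \frac{3}{-5 + 492823} = \frac{3}{492818} \approx 6.0874 \cdot 10^{-6}$)
$\frac{n + 438819}{y + 56153} = \frac{198541 + 438819}{\frac{3}{492818} + 56153} = \frac{637360}{\frac{27673209157}{492818}} = 637360 \cdot \frac{492818}{27673209157} = \frac{314102480480}{27673209157}$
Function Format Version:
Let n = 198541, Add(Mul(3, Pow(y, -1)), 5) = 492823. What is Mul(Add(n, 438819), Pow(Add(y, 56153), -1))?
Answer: Rational(314102480480, 27673209157) ≈ 11.350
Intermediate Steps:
y = Rational(3, 492818) (y = Mul(3, Pow(Add(-5, 492823), -1)) = Mul(3, Pow(492818, -1)) = Mul(3, Rational(1, 492818)) = Rational(3, 492818) ≈ 6.0874e-6)
Mul(Add(n, 438819), Pow(Add(y, 56153), -1)) = Mul(Add(198541, 438819), Pow(Add(Rational(3, 492818), 56153), -1)) = Mul(637360, Pow(Rational(27673209157, 492818), -1)) = Mul(637360, Rational(492818, 27673209157)) = Rational(314102480480, 27673209157)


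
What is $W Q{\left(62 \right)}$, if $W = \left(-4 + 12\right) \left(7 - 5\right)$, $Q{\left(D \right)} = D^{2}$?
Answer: $61504$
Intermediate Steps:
$W = 16$ ($W = 8 \cdot 2 = 16$)
$W Q{\left(62 \right)} = 16 \cdot 62^{2} = 16 \cdot 3844 = 61504$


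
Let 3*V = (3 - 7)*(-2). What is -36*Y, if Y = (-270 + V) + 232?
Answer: 1272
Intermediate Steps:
V = 8/3 (V = ((3 - 7)*(-2))/3 = (-4*(-2))/3 = (⅓)*8 = 8/3 ≈ 2.6667)
Y = -106/3 (Y = (-270 + 8/3) + 232 = -802/3 + 232 = -106/3 ≈ -35.333)
-36*Y = -36*(-106/3) = 1272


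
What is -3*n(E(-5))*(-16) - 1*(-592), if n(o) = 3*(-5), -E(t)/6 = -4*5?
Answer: -128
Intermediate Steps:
E(t) = 120 (E(t) = -(-24)*5 = -6*(-20) = 120)
n(o) = -15
-3*n(E(-5))*(-16) - 1*(-592) = -3*(-15)*(-16) - 1*(-592) = 45*(-16) + 592 = -720 + 592 = -128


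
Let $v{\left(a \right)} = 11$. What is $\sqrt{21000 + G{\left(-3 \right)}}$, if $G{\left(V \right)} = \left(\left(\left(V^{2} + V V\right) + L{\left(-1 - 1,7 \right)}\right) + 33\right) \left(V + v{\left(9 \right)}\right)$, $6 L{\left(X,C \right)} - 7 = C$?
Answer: $\frac{2 \sqrt{48210}}{3} \approx 146.38$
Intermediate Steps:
$L{\left(X,C \right)} = \frac{7}{6} + \frac{C}{6}$
$G{\left(V \right)} = \left(11 + V\right) \left(\frac{106}{3} + 2 V^{2}\right)$ ($G{\left(V \right)} = \left(\left(\left(V^{2} + V V\right) + \left(\frac{7}{6} + \frac{1}{6} \cdot 7\right)\right) + 33\right) \left(V + 11\right) = \left(\left(\left(V^{2} + V^{2}\right) + \left(\frac{7}{6} + \frac{7}{6}\right)\right) + 33\right) \left(11 + V\right) = \left(\left(2 V^{2} + \frac{7}{3}\right) + 33\right) \left(11 + V\right) = \left(\left(\frac{7}{3} + 2 V^{2}\right) + 33\right) \left(11 + V\right) = \left(\frac{106}{3} + 2 V^{2}\right) \left(11 + V\right) = \left(11 + V\right) \left(\frac{106}{3} + 2 V^{2}\right)$)
$\sqrt{21000 + G{\left(-3 \right)}} = \sqrt{21000 + \left(\frac{1166}{3} + 2 \left(-3\right)^{3} + 22 \left(-3\right)^{2} + \frac{106}{3} \left(-3\right)\right)} = \sqrt{21000 + \left(\frac{1166}{3} + 2 \left(-27\right) + 22 \cdot 9 - 106\right)} = \sqrt{21000 + \left(\frac{1166}{3} - 54 + 198 - 106\right)} = \sqrt{21000 + \frac{1280}{3}} = \sqrt{\frac{64280}{3}} = \frac{2 \sqrt{48210}}{3}$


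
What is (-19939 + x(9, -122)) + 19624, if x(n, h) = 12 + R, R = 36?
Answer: -267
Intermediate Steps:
x(n, h) = 48 (x(n, h) = 12 + 36 = 48)
(-19939 + x(9, -122)) + 19624 = (-19939 + 48) + 19624 = -19891 + 19624 = -267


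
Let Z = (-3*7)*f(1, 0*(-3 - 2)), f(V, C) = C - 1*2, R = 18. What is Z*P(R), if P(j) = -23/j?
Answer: -161/3 ≈ -53.667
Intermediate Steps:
f(V, C) = -2 + C (f(V, C) = C - 2 = -2 + C)
Z = 42 (Z = (-3*7)*(-2 + 0*(-3 - 2)) = -21*(-2 + 0*(-5)) = -21*(-2 + 0) = -21*(-2) = 42)
Z*P(R) = 42*(-23/18) = -161/3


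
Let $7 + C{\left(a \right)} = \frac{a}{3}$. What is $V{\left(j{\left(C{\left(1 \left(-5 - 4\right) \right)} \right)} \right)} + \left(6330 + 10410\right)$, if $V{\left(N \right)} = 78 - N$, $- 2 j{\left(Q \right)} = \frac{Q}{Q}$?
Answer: $\frac{33637}{2} \approx 16819.0$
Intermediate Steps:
$C{\left(a \right)} = -7 + \frac{a}{3}$
$j{\left(Q \right)} = - \frac{1}{2}$ ($j{\left(Q \right)} = - \frac{Q \frac{1}{Q}}{2} = \left(- \frac{1}{2}\right) 1 = - \frac{1}{2}$)
$V{\left(j{\left(C{\left(1 \left(-5 - 4\right) \right)} \right)} \right)} + \left(6330 + 10410\right) = \left(78 - - \frac{1}{2}\right) + \left(6330 + 10410\right) = \left(78 + \frac{1}{2}\right) + 16740 = \frac{157}{2} + 16740 = \frac{33637}{2}$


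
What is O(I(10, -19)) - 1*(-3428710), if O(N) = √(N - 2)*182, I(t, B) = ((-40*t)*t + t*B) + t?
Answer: 3428710 + 182*I*√4182 ≈ 3.4287e+6 + 11770.0*I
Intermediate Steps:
I(t, B) = t - 40*t² + B*t (I(t, B) = (-40*t² + B*t) + t = t - 40*t² + B*t)
O(N) = 182*√(-2 + N) (O(N) = √(-2 + N)*182 = 182*√(-2 + N))
O(I(10, -19)) - 1*(-3428710) = 182*√(-2 + 10*(1 - 19 - 40*10)) - 1*(-3428710) = 182*√(-2 + 10*(1 - 19 - 400)) + 3428710 = 182*√(-2 + 10*(-418)) + 3428710 = 182*√(-2 - 4180) + 3428710 = 182*√(-4182) + 3428710 = 182*(I*√4182) + 3428710 = 182*I*√4182 + 3428710 = 3428710 + 182*I*√4182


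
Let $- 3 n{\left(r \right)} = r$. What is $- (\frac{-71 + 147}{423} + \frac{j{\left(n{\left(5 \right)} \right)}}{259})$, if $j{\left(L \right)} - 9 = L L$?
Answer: $- \frac{8222}{36519} \approx -0.22514$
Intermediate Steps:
$n{\left(r \right)} = - \frac{r}{3}$
$j{\left(L \right)} = 9 + L^{2}$ ($j{\left(L \right)} = 9 + L L = 9 + L^{2}$)
$- (\frac{-71 + 147}{423} + \frac{j{\left(n{\left(5 \right)} \right)}}{259}) = - (\frac{-71 + 147}{423} + \frac{9 + \left(\left(- \frac{1}{3}\right) 5\right)^{2}}{259}) = - (76 \cdot \frac{1}{423} + \left(9 + \left(- \frac{5}{3}\right)^{2}\right) \frac{1}{259}) = - (\frac{76}{423} + \left(9 + \frac{25}{9}\right) \frac{1}{259}) = - (\frac{76}{423} + \frac{106}{9} \cdot \frac{1}{259}) = - (\frac{76}{423} + \frac{106}{2331}) = \left(-1\right) \frac{8222}{36519} = - \frac{8222}{36519}$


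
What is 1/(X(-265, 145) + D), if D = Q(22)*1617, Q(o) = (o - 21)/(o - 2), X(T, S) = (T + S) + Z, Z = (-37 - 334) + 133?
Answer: -20/5543 ≈ -0.0036082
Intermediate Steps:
Z = -238 (Z = -371 + 133 = -238)
X(T, S) = -238 + S + T (X(T, S) = (T + S) - 238 = (S + T) - 238 = -238 + S + T)
Q(o) = (-21 + o)/(-2 + o)
D = 1617/20 (D = ((-21 + 22)/(-2 + 22))*1617 = (1/20)*1617 = 1617/20 ≈ 80.850)
1/(X(-265, 145) + D) = 1/((-238 + 145 - 265) + 1617/20) = 1/(-358 + 1617/20) = 1/(-5543/20) = -20/5543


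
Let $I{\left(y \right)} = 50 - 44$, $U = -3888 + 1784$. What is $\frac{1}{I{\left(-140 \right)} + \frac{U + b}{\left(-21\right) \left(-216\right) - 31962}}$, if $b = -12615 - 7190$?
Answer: $\frac{9142}{62155} \approx 0.14708$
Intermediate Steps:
$b = -19805$ ($b = -12615 - 7190 = -19805$)
$U = -2104$
$I{\left(y \right)} = 6$ ($I{\left(y \right)} = 50 - 44 = 6$)
$\frac{1}{I{\left(-140 \right)} + \frac{U + b}{\left(-21\right) \left(-216\right) - 31962}} = \frac{1}{6 + \frac{-2104 - 19805}{\left(-21\right) \left(-216\right) - 31962}} = \frac{1}{6 - \frac{21909}{4536 - 31962}} = \frac{1}{6 - \frac{21909}{-27426}} = \frac{1}{6 - - \frac{7303}{9142}} = \frac{1}{6 + \frac{7303}{9142}} = \frac{1}{\frac{62155}{9142}} = \frac{9142}{62155}$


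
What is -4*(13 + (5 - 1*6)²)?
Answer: -56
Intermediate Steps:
-4*(13 + (5 - 1*6)²) = -4*(13 + (5 - 6)²) = -4*(13 + (-1)²) = -4*(13 + 1) = -4*14 = -56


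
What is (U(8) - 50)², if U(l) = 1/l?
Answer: 159201/64 ≈ 2487.5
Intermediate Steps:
(U(8) - 50)² = (1/8 - 50)² = (⅛ - 50)² = (-399/8)² = 159201/64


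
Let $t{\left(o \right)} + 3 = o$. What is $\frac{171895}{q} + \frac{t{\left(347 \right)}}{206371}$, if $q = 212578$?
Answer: $\frac{35547269877}{43869934438} \approx 0.81029$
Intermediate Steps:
$t{\left(o \right)} = -3 + o$
$\frac{171895}{q} + \frac{t{\left(347 \right)}}{206371} = \frac{171895}{212578} + \frac{-3 + 347}{206371} = 171895 \cdot \frac{1}{212578} + 344 \cdot \frac{1}{206371} = \frac{171895}{212578} + \frac{344}{206371} = \frac{35547269877}{43869934438}$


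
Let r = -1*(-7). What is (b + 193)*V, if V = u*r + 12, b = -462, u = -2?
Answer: 538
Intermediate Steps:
r = 7
V = -2 (V = -2*7 + 12 = -14 + 12 = -2)
(b + 193)*V = (-462 + 193)*(-2) = -269*(-2) = 538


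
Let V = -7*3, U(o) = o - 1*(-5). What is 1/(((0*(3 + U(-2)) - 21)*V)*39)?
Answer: 1/17199 ≈ 5.8143e-5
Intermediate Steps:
U(o) = 5 + o (U(o) = o + 5 = 5 + o)
V = -21
1/(((0*(3 + U(-2)) - 21)*V)*39) = 1/(((0*(3 + (5 - 2)) - 21)*(-21))*39) = 1/(((0*(3 + 3) - 21)*(-21))*39) = 1/(((0*6 - 21)*(-21))*39) = 1/(((0 - 21)*(-21))*39) = 1/(-21*(-21)*39) = 1/(441*39) = 1/17199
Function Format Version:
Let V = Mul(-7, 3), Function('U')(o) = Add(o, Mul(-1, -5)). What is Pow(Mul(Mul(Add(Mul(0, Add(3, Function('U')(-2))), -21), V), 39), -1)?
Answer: Rational(1, 17199) ≈ 5.8143e-5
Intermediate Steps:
Function('U')(o) = Add(5, o) (Function('U')(o) = Add(o, 5) = Add(5, o))
V = -21
Pow(Mul(Mul(Add(Mul(0, Add(3, Function('U')(-2))), -21), V), 39), -1) = Pow(Mul(Mul(Add(Mul(0, Add(3, Add(5, -2))), -21), -21), 39), -1) = Pow(Mul(Mul(Add(Mul(0, Add(3, 3)), -21), -21), 39), -1) = Pow(Mul(Mul(Add(Mul(0, 6), -21), -21), 39), -1) = Pow(Mul(Mul(Add(0, -21), -21), 39), -1) = Pow(Mul(Mul(-21, -21), 39), -1) = Pow(Mul(441, 39), -1) = Pow(17199, -1) = Rational(1, 17199)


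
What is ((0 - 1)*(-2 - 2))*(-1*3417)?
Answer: -13668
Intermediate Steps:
((0 - 1)*(-2 - 2))*(-1*3417) = -1*(-4)*(-3417) = 4*(-3417) = -13668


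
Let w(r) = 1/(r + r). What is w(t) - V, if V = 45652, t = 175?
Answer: -15978199/350 ≈ -45652.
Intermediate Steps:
w(r) = 1/(2*r)
w(t) - V = (1/2)/175 - 1*45652 = (1/2)*(1/175) - 45652 = 1/350 - 45652 = -15978199/350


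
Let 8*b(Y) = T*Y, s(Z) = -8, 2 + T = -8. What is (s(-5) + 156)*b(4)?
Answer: -740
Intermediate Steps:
T = -10 (T = -2 - 8 = -10)
b(Y) = -5*Y/4 (b(Y) = (-10*Y)/8 = -5*Y/4)
(s(-5) + 156)*b(4) = (-8 + 156)*(-5/4*4) = 148*(-5) = -740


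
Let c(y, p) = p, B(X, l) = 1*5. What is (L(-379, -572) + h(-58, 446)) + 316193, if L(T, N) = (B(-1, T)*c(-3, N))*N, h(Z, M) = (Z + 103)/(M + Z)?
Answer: 757419889/388 ≈ 1.9521e+6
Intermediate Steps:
B(X, l) = 5
h(Z, M) = (103 + Z)/(M + Z)
L(T, N) = 5*N² (L(T, N) = (5*N)*N = 5*N²)
(L(-379, -572) + h(-58, 446)) + 316193 = (5*(-572)² + (103 - 58)/(446 - 58)) + 316193 = (5*327184 + 45/388) + 316193 = (1635920 + (1/388)*45) + 316193 = (1635920 + 45/388) + 316193 = 634737005/388 + 316193 = 757419889/388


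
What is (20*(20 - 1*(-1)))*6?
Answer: 2520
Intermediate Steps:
(20*(20 - 1*(-1)))*6 = (20*(20 + 1))*6 = (20*21)*6 = 420*6 = 2520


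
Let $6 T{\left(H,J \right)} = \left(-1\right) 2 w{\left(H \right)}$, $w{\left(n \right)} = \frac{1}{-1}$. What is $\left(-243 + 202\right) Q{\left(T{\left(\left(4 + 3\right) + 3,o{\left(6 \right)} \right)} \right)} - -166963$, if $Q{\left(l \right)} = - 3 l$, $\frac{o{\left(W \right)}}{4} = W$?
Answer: $167004$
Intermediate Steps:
$o{\left(W \right)} = 4 W$
$w{\left(n \right)} = -1$
$T{\left(H,J \right)} = \frac{1}{3}$ ($T{\left(H,J \right)} = \frac{\left(-1\right) 2 \left(-1\right)}{6} = \frac{\left(-2\right) \left(-1\right)}{6} = \frac{1}{6} \cdot 2 = \frac{1}{3}$)
$\left(-243 + 202\right) Q{\left(T{\left(\left(4 + 3\right) + 3,o{\left(6 \right)} \right)} \right)} - -166963 = \left(-243 + 202\right) \left(\left(-3\right) \frac{1}{3}\right) - -166963 = \left(-41\right) \left(-1\right) + 166963 = 41 + 166963 = 167004$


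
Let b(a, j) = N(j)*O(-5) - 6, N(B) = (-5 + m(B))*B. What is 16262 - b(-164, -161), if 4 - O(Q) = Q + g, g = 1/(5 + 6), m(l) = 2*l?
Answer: -4980458/11 ≈ -4.5277e+5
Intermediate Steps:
g = 1/11 ≈ 0.090909
N(B) = B*(-5 + 2*B) (N(B) = (-5 + 2*B)*B = B*(-5 + 2*B))
O(Q) = 43/11 - Q (O(Q) = 4 - (Q + 1/11) = 4 - (1/11 + Q) = 4 + (-1/11 - Q) = 43/11 - Q)
b(a, j) = -6 + 98*j*(-5 + 2*j)/11 (b(a, j) = (j*(-5 + 2*j))*(43/11 - 1*(-5)) - 6 = (j*(-5 + 2*j))*(43/11 + 5) - 6 = (j*(-5 + 2*j))*(98/11) - 6 = 98*j*(-5 + 2*j)/11 - 6 = -6 + 98*j*(-5 + 2*j)/11)
16262 - b(-164, -161) = 16262 - (-6 + (98/11)*(-161)*(-5 + 2*(-161))) = 16262 - (-6 + (98/11)*(-161)*(-5 - 322)) = 16262 - (-6 + (98/11)*(-161)*(-327)) = 16262 - (-6 + 5159406/11) = 16262 - 1*5159340/11 = 16262 - 5159340/11 = -4980458/11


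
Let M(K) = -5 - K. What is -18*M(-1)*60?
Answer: 4320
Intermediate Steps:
-18*M(-1)*60 = -18*(-5 - 1*(-1))*60 = -18*(-5 + 1)*60 = -18*(-4)*60 = 72*60 = 4320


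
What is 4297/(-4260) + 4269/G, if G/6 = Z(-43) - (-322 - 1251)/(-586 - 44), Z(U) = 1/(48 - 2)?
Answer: -11018288177/38195160 ≈ -288.47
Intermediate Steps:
Z(U) = 1/46
G = -35864/2415 (G = 6*(1/46 - (-322 - 1251)/(-586 - 44)) = 6*(1/46 - (-1573)/(-630)) = 6*(1/46 - (-1573)*(-1)/630) = 6*(1/46 - 1*1573/630) = 6*(1/46 - 1573/630) = 6*(-17932/7245) = -35864/2415 ≈ -14.851)
4297/(-4260) + 4269/G = 4297/(-4260) + 4269/(-35864/2415) = 4297*(-1/4260) + 4269*(-2415/35864) = -4297/4260 - 10309635/35864 = -11018288177/38195160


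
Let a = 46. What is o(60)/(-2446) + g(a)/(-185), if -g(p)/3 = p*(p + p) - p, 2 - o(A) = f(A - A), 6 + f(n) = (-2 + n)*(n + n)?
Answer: 15357694/226255 ≈ 67.878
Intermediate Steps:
f(n) = -6 + 2*n*(-2 + n) (f(n) = -6 + (-2 + n)*(n + n) = -6 + (-2 + n)*(2*n) = -6 + 2*n*(-2 + n))
o(A) = 8 (o(A) = 2 - (-6 - 4*(A - A) + 2*(A - A)**2) = 2 - (-6 - 4*0 + 2*0**2) = 2 - (-6 + 0 + 2*0) = 2 - (-6 + 0 + 0) = 2 - 1*(-6) = 2 + 6 = 8)
g(p) = -6*p**2 + 3*p (g(p) = -3*(p*(p + p) - p) = -3*(p*(2*p) - p) = -3*(2*p**2 - p) = -3*(-p + 2*p**2) = -6*p**2 + 3*p)
o(60)/(-2446) + g(a)/(-185) = 8/(-2446) + (3*46*(1 - 2*46))/(-185) = 8*(-1/2446) + (3*46*(1 - 92))*(-1/185) = -4/1223 + (3*46*(-91))*(-1/185) = -4/1223 - 12558*(-1/185) = -4/1223 + 12558/185 = 15357694/226255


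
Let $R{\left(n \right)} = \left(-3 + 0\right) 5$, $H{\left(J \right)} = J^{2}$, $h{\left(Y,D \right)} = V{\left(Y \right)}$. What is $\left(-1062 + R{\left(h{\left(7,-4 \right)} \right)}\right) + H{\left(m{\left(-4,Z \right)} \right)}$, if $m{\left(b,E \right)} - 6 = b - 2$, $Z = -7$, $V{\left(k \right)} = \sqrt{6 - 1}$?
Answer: $-1077$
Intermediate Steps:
$V{\left(k \right)} = \sqrt{5}$
$h{\left(Y,D \right)} = \sqrt{5}$
$m{\left(b,E \right)} = 4 + b$ ($m{\left(b,E \right)} = 6 + \left(b - 2\right) = 6 + \left(-2 + b\right) = 4 + b$)
$R{\left(n \right)} = -15$ ($R{\left(n \right)} = \left(-3\right) 5 = -15$)
$\left(-1062 + R{\left(h{\left(7,-4 \right)} \right)}\right) + H{\left(m{\left(-4,Z \right)} \right)} = \left(-1062 - 15\right) + \left(4 - 4\right)^{2} = -1077 + 0^{2} = -1077 + 0 = -1077$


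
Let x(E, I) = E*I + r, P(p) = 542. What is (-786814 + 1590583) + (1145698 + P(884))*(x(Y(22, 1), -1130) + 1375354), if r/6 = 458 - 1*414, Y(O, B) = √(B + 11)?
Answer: 1576789180089 - 2590502400*√3 ≈ 1.5723e+12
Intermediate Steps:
Y(O, B) = √(11 + B)
r = 264 (r = 6*(458 - 1*414) = 6*(458 - 414) = 6*44 = 264)
x(E, I) = 264 + E*I (x(E, I) = E*I + 264 = 264 + E*I)
(-786814 + 1590583) + (1145698 + P(884))*(x(Y(22, 1), -1130) + 1375354) = (-786814 + 1590583) + (1145698 + 542)*((264 + √(11 + 1)*(-1130)) + 1375354) = 803769 + 1146240*((264 + √12*(-1130)) + 1375354) = 803769 + 1146240*((264 + (2*√3)*(-1130)) + 1375354) = 803769 + 1146240*((264 - 2260*√3) + 1375354) = 803769 + 1146240*(1375618 - 2260*√3) = 803769 + (1576788376320 - 2590502400*√3) = 1576789180089 - 2590502400*√3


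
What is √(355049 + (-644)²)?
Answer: √769785 ≈ 877.37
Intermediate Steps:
√(355049 + (-644)²) = √(355049 + 414736) = √769785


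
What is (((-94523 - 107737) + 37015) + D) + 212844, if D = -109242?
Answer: -61643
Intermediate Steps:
(((-94523 - 107737) + 37015) + D) + 212844 = (((-94523 - 107737) + 37015) - 109242) + 212844 = ((-202260 + 37015) - 109242) + 212844 = (-165245 - 109242) + 212844 = -274487 + 212844 = -61643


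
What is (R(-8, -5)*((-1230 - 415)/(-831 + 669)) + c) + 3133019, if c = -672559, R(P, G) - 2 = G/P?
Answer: 1062930235/432 ≈ 2.4605e+6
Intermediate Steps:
R(P, G) = 2 + G/P
(R(-8, -5)*((-1230 - 415)/(-831 + 669)) + c) + 3133019 = ((2 - 5/(-8))*((-1230 - 415)/(-831 + 669)) - 672559) + 3133019 = ((2 - 5*(-1/8))*(-1645/(-162)) - 672559) + 3133019 = ((2 + 5/8)*(-1645*(-1/162)) - 672559) + 3133019 = ((21/8)*(1645/162) - 672559) + 3133019 = (11515/432 - 672559) + 3133019 = -290533973/432 + 3133019 = 1062930235/432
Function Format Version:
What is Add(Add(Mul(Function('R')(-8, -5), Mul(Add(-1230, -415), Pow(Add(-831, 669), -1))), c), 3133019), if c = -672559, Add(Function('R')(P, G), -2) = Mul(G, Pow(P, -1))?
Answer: Rational(1062930235, 432) ≈ 2.4605e+6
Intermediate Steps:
Function('R')(P, G) = Add(2, Mul(G, Pow(P, -1)))
Add(Add(Mul(Function('R')(-8, -5), Mul(Add(-1230, -415), Pow(Add(-831, 669), -1))), c), 3133019) = Add(Add(Mul(Add(2, Mul(-5, Pow(-8, -1))), Mul(Add(-1230, -415), Pow(Add(-831, 669), -1))), -672559), 3133019) = Add(Add(Mul(Add(2, Mul(-5, Rational(-1, 8))), Mul(-1645, Pow(-162, -1))), -672559), 3133019) = Add(Add(Mul(Add(2, Rational(5, 8)), Mul(-1645, Rational(-1, 162))), -672559), 3133019) = Add(Add(Mul(Rational(21, 8), Rational(1645, 162)), -672559), 3133019) = Add(Add(Rational(11515, 432), -672559), 3133019) = Add(Rational(-290533973, 432), 3133019) = Rational(1062930235, 432)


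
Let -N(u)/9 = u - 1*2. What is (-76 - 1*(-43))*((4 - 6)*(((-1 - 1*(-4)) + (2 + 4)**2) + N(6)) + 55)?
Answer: -1617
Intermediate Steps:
N(u) = 18 - 9*u (N(u) = -9*(u - 1*2) = -9*(u - 2) = -9*(-2 + u) = 18 - 9*u)
(-76 - 1*(-43))*((4 - 6)*(((-1 - 1*(-4)) + (2 + 4)**2) + N(6)) + 55) = (-76 - 1*(-43))*((4 - 6)*(((-1 - 1*(-4)) + (2 + 4)**2) + (18 - 9*6)) + 55) = (-76 + 43)*(-2*(((-1 + 4) + 6**2) + (18 - 54)) + 55) = -33*(-2*((3 + 36) - 36) + 55) = -33*(-2*(39 - 36) + 55) = -33*(-2*3 + 55) = -33*(-6 + 55) = -33*49 = -1617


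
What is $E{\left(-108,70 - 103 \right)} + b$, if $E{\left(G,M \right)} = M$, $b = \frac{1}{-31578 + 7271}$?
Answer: $- \frac{802132}{24307} \approx -33.0$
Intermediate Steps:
$b = - \frac{1}{24307}$ ($b = \frac{1}{-24307} = - \frac{1}{24307} \approx -4.114 \cdot 10^{-5}$)
$E{\left(-108,70 - 103 \right)} + b = \left(70 - 103\right) - \frac{1}{24307} = -33 - \frac{1}{24307} = - \frac{802132}{24307}$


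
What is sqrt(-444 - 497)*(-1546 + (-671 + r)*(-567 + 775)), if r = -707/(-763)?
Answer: -15360418*I*sqrt(941)/109 ≈ -4.3229e+6*I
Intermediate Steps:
r = 101/109 (r = -707*(-1/763) = 101/109 ≈ 0.92661)
sqrt(-444 - 497)*(-1546 + (-671 + r)*(-567 + 775)) = sqrt(-444 - 497)*(-1546 + (-671 + 101/109)*(-567 + 775)) = sqrt(-941)*(-1546 - 73038/109*208) = (I*sqrt(941))*(-1546 - 15191904/109) = (I*sqrt(941))*(-15360418/109) = -15360418*I*sqrt(941)/109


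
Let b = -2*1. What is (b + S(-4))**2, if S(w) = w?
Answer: 36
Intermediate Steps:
b = -2
(b + S(-4))**2 = (-2 - 4)**2 = (-6)**2 = 36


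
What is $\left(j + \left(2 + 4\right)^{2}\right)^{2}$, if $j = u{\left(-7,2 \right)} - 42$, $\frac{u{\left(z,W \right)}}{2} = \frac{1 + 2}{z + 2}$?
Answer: $\frac{1296}{25} \approx 51.84$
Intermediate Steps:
$u{\left(z,W \right)} = \frac{6}{2 + z}$ ($u{\left(z,W \right)} = 2 \frac{1 + 2}{z + 2} = 2 \frac{3}{2 + z} = \frac{6}{2 + z}$)
$j = - \frac{216}{5}$ ($j = \frac{6}{2 - 7} - 42 = \frac{6}{-5} - 42 = 6 \left(- \frac{1}{5}\right) - 42 = - \frac{6}{5} - 42 = - \frac{216}{5} \approx -43.2$)
$\left(j + \left(2 + 4\right)^{2}\right)^{2} = \left(- \frac{216}{5} + \left(2 + 4\right)^{2}\right)^{2} = \left(- \frac{216}{5} + 6^{2}\right)^{2} = \left(- \frac{216}{5} + 36\right)^{2} = \left(- \frac{36}{5}\right)^{2} = \frac{1296}{25}$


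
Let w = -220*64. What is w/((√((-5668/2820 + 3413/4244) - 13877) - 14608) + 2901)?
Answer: 493188300211200/410109381154103 + 28160*I*√31060061723349615/410109381154103 ≈ 1.2026 + 0.012101*I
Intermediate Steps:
w = -14080
w/((√((-5668/2820 + 3413/4244) - 13877) - 14608) + 2901) = -14080/((√((-5668/2820 + 3413/4244) - 13877) - 14608) + 2901) = -14080/((√((-5668*1/2820 + 3413*(1/4244)) - 13877) - 14608) + 2901) = -14080/((√((-1417/705 + 3413/4244) - 13877) - 14608) + 2901) = -14080/((√(-3607583/2992020 - 13877) - 14608) + 2901) = -14080/((√(-41523869123/2992020) - 14608) + 2901) = -14080/((I*√31060061723349615/1496010 - 14608) + 2901) = -14080/((-14608 + I*√31060061723349615/1496010) + 2901) = -14080/(-11707 + I*√31060061723349615/1496010)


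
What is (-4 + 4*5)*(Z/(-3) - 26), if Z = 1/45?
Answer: -56176/135 ≈ -416.12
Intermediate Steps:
Z = 1/45 ≈ 0.022222
(-4 + 4*5)*(Z/(-3) - 26) = (-4 + 4*5)*((1/45)/(-3) - 26) = (-4 + 20)*((1/45)*(-⅓) - 26) = 16*(-1/135 - 26) = 16*(-3511/135) = -56176/135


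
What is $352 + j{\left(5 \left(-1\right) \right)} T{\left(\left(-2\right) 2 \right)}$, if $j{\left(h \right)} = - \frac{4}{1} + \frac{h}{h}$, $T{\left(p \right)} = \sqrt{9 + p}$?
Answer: $352 - 3 \sqrt{5} \approx 345.29$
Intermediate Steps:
$j{\left(h \right)} = -3$ ($j{\left(h \right)} = \left(-4\right) 1 + 1 = -4 + 1 = -3$)
$352 + j{\left(5 \left(-1\right) \right)} T{\left(\left(-2\right) 2 \right)} = 352 - 3 \sqrt{9 - 4} = 352 - 3 \sqrt{5}$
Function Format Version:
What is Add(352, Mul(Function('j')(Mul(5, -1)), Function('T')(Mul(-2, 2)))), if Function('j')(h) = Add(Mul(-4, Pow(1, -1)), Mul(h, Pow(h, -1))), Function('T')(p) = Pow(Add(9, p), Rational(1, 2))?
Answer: Add(352, Mul(-3, Pow(5, Rational(1, 2)))) ≈ 345.29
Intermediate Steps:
Function('j')(h) = -3 (Function('j')(h) = Add(Mul(-4, 1), 1) = Add(-4, 1) = -3)
Add(352, Mul(Function('j')(Mul(5, -1)), Function('T')(Mul(-2, 2)))) = Add(352, Mul(-3, Pow(Add(9, Mul(-2, 2)), Rational(1, 2)))) = Add(352, Mul(-3, Pow(Add(9, -4), Rational(1, 2)))) = Add(352, Mul(-3, Pow(5, Rational(1, 2))))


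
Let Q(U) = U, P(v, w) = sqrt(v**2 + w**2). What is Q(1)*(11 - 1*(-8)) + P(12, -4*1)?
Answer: 19 + 4*sqrt(10) ≈ 31.649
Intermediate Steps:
Q(1)*(11 - 1*(-8)) + P(12, -4*1) = 1*(11 - 1*(-8)) + sqrt(12**2 + (-4*1)**2) = 1*(11 + 8) + sqrt(144 + (-4)**2) = 1*19 + sqrt(144 + 16) = 19 + sqrt(160) = 19 + 4*sqrt(10)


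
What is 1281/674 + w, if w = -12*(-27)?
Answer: 219657/674 ≈ 325.90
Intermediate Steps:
w = 324
1281/674 + w = 1281/674 + 324 = 219657/674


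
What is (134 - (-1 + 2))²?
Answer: 17689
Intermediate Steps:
(134 - (-1 + 2))² = (134 - 1*1)² = (134 - 1)² = 133² = 17689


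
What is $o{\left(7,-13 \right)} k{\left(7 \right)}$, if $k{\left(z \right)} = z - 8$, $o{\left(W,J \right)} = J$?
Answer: $13$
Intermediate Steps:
$k{\left(z \right)} = -8 + z$ ($k{\left(z \right)} = z - 8 = -8 + z$)
$o{\left(7,-13 \right)} k{\left(7 \right)} = - 13 \left(-8 + 7\right) = \left(-13\right) \left(-1\right) = 13$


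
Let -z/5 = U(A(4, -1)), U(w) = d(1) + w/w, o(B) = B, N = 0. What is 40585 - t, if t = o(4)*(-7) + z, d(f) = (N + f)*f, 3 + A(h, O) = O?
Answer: 40623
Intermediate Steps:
A(h, O) = -3 + O
d(f) = f² (d(f) = (0 + f)*f = f*f = f²)
U(w) = 2 (U(w) = 1² + w/w = 1 + 1 = 2)
z = -10 (z = -5*2 = -10)
t = -38 (t = 4*(-7) - 10 = -28 - 10 = -38)
40585 - t = 40585 - 1*(-38) = 40585 + 38 = 40623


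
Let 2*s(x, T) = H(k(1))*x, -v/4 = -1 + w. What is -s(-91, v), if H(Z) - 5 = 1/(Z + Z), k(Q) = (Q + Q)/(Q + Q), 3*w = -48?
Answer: 1001/4 ≈ 250.25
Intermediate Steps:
w = -16 (w = (⅓)*(-48) = -16)
v = 68 (v = -4*(-1 - 16) = -4*(-17) = 68)
k(Q) = 1 (k(Q) = (2*Q)/((2*Q)) = (2*Q)*(1/(2*Q)) = 1)
H(Z) = 5 + 1/(2*Z) (H(Z) = 5 + 1/(Z + Z) = 5 + 1/(2*Z))
s(x, T) = 11*x/4 (s(x, T) = ((5 + (½)/1)*x)/2 = ((5 + (½)*1)*x)/2 = ((5 + ½)*x)/2 = (11*x/2)/2 = 11*x/4)
-s(-91, v) = -11*(-91)/4 = -1*(-1001/4) = 1001/4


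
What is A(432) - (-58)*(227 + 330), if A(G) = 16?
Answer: 32322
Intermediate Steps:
A(432) - (-58)*(227 + 330) = 16 - (-58)*(227 + 330) = 16 - (-58)*557 = 16 - 1*(-32306) = 16 + 32306 = 32322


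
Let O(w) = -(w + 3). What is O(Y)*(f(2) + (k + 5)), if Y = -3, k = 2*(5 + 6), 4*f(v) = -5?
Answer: 0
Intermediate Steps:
f(v) = -5/4 (f(v) = (¼)*(-5) = -5/4)
k = 22 (k = 2*11 = 22)
O(w) = -3 - w (O(w) = -(3 + w) = -3 - w)
O(Y)*(f(2) + (k + 5)) = (-3 - 1*(-3))*(-5/4 + (22 + 5)) = (-3 + 3)*(-5/4 + 27) = 0*(103/4) = 0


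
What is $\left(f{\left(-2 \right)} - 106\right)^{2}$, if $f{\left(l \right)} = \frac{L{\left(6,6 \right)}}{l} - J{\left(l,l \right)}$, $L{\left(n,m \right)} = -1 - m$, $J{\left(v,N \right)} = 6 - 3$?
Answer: $\frac{44521}{4} \approx 11130.0$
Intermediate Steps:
$J{\left(v,N \right)} = 3$
$f{\left(l \right)} = -3 - \frac{7}{l}$ ($f{\left(l \right)} = \frac{-1 - 6}{l} - 3 = - \frac{7}{l} - 3 = -3 - \frac{7}{l}$)
$\left(f{\left(-2 \right)} - 106\right)^{2} = \left(\left(-3 - \frac{7}{-2}\right) - 106\right)^{2} = \left(\left(-3 - - \frac{7}{2}\right) - 106\right)^{2} = \left(\left(-3 + \frac{7}{2}\right) - 106\right)^{2} = \left(\frac{1}{2} - 106\right)^{2} = \left(- \frac{211}{2}\right)^{2} = \frac{44521}{4}$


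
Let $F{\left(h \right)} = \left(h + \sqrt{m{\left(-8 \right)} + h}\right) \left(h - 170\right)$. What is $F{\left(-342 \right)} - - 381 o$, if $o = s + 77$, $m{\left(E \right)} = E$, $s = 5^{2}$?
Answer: $213966 - 2560 i \sqrt{14} \approx 2.1397 \cdot 10^{5} - 9578.6 i$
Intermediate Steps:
$s = 25$
$F{\left(h \right)} = \left(-170 + h\right) \left(h + \sqrt{-8 + h}\right)$ ($F{\left(h \right)} = \left(h + \sqrt{-8 + h}\right) \left(h - 170\right) = \left(h + \sqrt{-8 + h}\right) \left(-170 + h\right) = \left(-170 + h\right) \left(h + \sqrt{-8 + h}\right)$)
$o = 102$ ($o = 25 + 77 = 102$)
$F{\left(-342 \right)} - - 381 o = \left(\left(-342\right)^{2} - -58140 - 170 \sqrt{-8 - 342} - 342 \sqrt{-8 - 342}\right) - \left(-381\right) 102 = \left(116964 + 58140 - 170 \sqrt{-350} - 342 \sqrt{-350}\right) - -38862 = \left(116964 + 58140 - 170 \cdot 5 i \sqrt{14} - 342 \cdot 5 i \sqrt{14}\right) + 38862 = \left(116964 + 58140 - 850 i \sqrt{14} - 1710 i \sqrt{14}\right) + 38862 = \left(175104 - 2560 i \sqrt{14}\right) + 38862 = 213966 - 2560 i \sqrt{14}$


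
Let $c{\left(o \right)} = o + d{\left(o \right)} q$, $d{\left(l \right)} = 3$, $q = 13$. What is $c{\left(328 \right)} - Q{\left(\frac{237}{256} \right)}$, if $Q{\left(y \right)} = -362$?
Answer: $729$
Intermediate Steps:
$c{\left(o \right)} = 39 + o$ ($c{\left(o \right)} = o + 3 \cdot 13 = o + 39 = 39 + o$)
$c{\left(328 \right)} - Q{\left(\frac{237}{256} \right)} = \left(39 + 328\right) - -362 = 367 + 362 = 729$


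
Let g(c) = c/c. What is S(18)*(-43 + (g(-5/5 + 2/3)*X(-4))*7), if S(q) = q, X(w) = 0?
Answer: -774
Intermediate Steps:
g(c) = 1
S(18)*(-43 + (g(-5/5 + 2/3)*X(-4))*7) = 18*(-43 + (1*0)*7) = 18*(-43 + 0*7) = 18*(-43 + 0) = 18*(-43) = -774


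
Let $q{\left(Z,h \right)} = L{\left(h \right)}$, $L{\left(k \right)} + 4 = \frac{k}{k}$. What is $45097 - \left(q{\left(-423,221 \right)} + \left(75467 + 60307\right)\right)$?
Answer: $-90674$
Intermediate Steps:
$L{\left(k \right)} = -3$ ($L{\left(k \right)} = -4 + \frac{k}{k} = -4 + 1 = -3$)
$q{\left(Z,h \right)} = -3$
$45097 - \left(q{\left(-423,221 \right)} + \left(75467 + 60307\right)\right) = 45097 - \left(-3 + \left(75467 + 60307\right)\right) = 45097 - \left(-3 + 135774\right) = 45097 - 135771 = -90674$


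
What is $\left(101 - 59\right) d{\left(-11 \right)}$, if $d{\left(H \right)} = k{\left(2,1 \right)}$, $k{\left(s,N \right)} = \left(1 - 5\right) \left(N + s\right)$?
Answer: $-504$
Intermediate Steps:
$k{\left(s,N \right)} = - 4 N - 4 s$ ($k{\left(s,N \right)} = - 4 \left(N + s\right) = - 4 N - 4 s$)
$d{\left(H \right)} = -12$ ($d{\left(H \right)} = \left(-4\right) 1 - 8 = -4 - 8 = -12$)
$\left(101 - 59\right) d{\left(-11 \right)} = \left(101 - 59\right) \left(-12\right) = 42 \left(-12\right) = -504$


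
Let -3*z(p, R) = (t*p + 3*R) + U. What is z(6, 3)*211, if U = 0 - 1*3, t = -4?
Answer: 1266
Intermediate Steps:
U = -3 (U = 0 - 3 = -3)
z(p, R) = 1 - R + 4*p/3 (z(p, R) = -((-4*p + 3*R) - 3)/3 = -(-3 - 4*p + 3*R)/3 = 1 - R + 4*p/3)
z(6, 3)*211 = (1 - 1*3 + (4/3)*6)*211 = (1 - 3 + 8)*211 = 6*211 = 1266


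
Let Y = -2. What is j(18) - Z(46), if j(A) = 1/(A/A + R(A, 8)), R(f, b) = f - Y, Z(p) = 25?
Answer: -524/21 ≈ -24.952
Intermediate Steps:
R(f, b) = 2 + f (R(f, b) = f - 1*(-2) = f + 2 = 2 + f)
j(A) = 1/(3 + A) (j(A) = 1/(A/A + (2 + A)) = 1/(1 + (2 + A)) = 1/(3 + A))
j(18) - Z(46) = 1/(3 + 18) - 1*25 = 1/21 - 25 = -524/21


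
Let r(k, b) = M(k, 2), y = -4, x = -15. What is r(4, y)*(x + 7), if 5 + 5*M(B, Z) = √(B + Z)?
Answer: 8 - 8*√6/5 ≈ 4.0808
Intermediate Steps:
M(B, Z) = -1 + √(B + Z)/5
r(k, b) = -1 + √(2 + k)/5 (r(k, b) = -1 + √(k + 2)/5 = -1 + √(2 + k)/5)
r(4, y)*(x + 7) = (-1 + √(2 + 4)/5)*(-15 + 7) = (-1 + √6/5)*(-8) = 8 - 8*√6/5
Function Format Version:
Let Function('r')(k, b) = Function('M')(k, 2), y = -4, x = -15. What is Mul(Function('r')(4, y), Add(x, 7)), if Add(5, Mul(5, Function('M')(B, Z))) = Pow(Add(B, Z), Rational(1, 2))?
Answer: Add(8, Mul(Rational(-8, 5), Pow(6, Rational(1, 2)))) ≈ 4.0808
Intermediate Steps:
Function('M')(B, Z) = Add(-1, Mul(Rational(1, 5), Pow(Add(B, Z), Rational(1, 2))))
Function('r')(k, b) = Add(-1, Mul(Rational(1, 5), Pow(Add(2, k), Rational(1, 2)))) (Function('r')(k, b) = Add(-1, Mul(Rational(1, 5), Pow(Add(k, 2), Rational(1, 2)))) = Add(-1, Mul(Rational(1, 5), Pow(Add(2, k), Rational(1, 2)))))
Mul(Function('r')(4, y), Add(x, 7)) = Mul(Add(-1, Mul(Rational(1, 5), Pow(Add(2, 4), Rational(1, 2)))), Add(-15, 7)) = Mul(Add(-1, Mul(Rational(1, 5), Pow(6, Rational(1, 2)))), -8) = Add(8, Mul(Rational(-8, 5), Pow(6, Rational(1, 2))))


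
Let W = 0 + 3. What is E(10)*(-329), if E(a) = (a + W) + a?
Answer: -7567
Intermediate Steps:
W = 3
E(a) = 3 + 2*a (E(a) = (a + 3) + a = (3 + a) + a = 3 + 2*a)
E(10)*(-329) = (3 + 2*10)*(-329) = (3 + 20)*(-329) = 23*(-329) = -7567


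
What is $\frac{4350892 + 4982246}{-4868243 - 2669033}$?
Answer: $- \frac{4666569}{3768638} \approx -1.2383$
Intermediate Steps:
$\frac{4350892 + 4982246}{-4868243 - 2669033} = \frac{9333138}{-7537276} = 9333138 \left(- \frac{1}{7537276}\right) = - \frac{4666569}{3768638}$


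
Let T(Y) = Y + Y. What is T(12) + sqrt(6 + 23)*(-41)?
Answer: 24 - 41*sqrt(29) ≈ -196.79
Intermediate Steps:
T(Y) = 2*Y
T(12) + sqrt(6 + 23)*(-41) = 2*12 + sqrt(6 + 23)*(-41) = 24 + sqrt(29)*(-41) = 24 - 41*sqrt(29)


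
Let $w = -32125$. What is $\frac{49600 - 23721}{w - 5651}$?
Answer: $- \frac{25879}{37776} \approx -0.68506$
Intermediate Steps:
$\frac{49600 - 23721}{w - 5651} = \frac{49600 - 23721}{-32125 - 5651} = \frac{25879}{-37776} = 25879 \left(- \frac{1}{37776}\right) = - \frac{25879}{37776}$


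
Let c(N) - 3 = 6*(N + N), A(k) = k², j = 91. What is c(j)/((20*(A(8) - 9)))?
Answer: 219/220 ≈ 0.99545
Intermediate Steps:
c(N) = 3 + 12*N (c(N) = 3 + 6*(N + N) = 3 + 6*(2*N) = 3 + 12*N)
c(j)/((20*(A(8) - 9))) = (3 + 12*91)/((20*(8² - 9))) = (3 + 1092)/((20*(64 - 9))) = 1095/((20*55)) = 1095/1100 = 1095*(1/1100) = 219/220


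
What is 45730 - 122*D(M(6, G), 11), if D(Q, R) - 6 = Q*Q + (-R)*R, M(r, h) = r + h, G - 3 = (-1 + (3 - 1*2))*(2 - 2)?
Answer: 49878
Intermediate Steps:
G = 3 (G = 3 + (-1 + (3 - 1*2))*(2 - 2) = 3 + (-1 + (3 - 2))*0 = 3 + (-1 + 1)*0 = 3 + 0*0 = 3 + 0 = 3)
M(r, h) = h + r
D(Q, R) = 6 + Q² - R² (D(Q, R) = 6 + (Q*Q + (-R)*R) = 6 + (Q² - R²) = 6 + Q² - R²)
45730 - 122*D(M(6, G), 11) = 45730 - 122*(6 + (3 + 6)² - 1*11²) = 45730 - 122*(6 + 9² - 1*121) = 45730 - 122*(6 + 81 - 121) = 45730 - 122*(-34) = 45730 - 1*(-4148) = 45730 + 4148 = 49878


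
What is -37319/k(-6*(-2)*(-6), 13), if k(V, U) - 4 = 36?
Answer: -37319/40 ≈ -932.97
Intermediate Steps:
k(V, U) = 40 (k(V, U) = 4 + 36 = 40)
-37319/k(-6*(-2)*(-6), 13) = -37319/40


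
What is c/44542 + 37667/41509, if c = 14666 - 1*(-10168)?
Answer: 1354299010/924446939 ≈ 1.4650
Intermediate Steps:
c = 24834 (c = 14666 + 10168 = 24834)
c/44542 + 37667/41509 = 24834/44542 + 37667/41509 = 24834*(1/44542) + 37667*(1/41509) = 12417/22271 + 37667/41509 = 1354299010/924446939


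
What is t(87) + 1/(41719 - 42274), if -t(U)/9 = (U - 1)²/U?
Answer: -12314369/16095 ≈ -765.11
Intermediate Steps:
t(U) = -9*(-1 + U)²/U (t(U) = -9*(U - 1)²/U = -9*(-1 + U)²/U)
t(87) + 1/(41719 - 42274) = -9*(-1 + 87)²/87 + 1/(41719 - 42274) = -9*1/87*86² + 1/(-555) = -9*1/87*7396 - 1/555 = -22188/29 - 1/555 = -12314369/16095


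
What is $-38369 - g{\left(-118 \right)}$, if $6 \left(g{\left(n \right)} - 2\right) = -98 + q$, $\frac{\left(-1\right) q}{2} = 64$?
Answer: $- \frac{115000}{3} \approx -38333.0$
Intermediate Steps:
$q = -128$ ($q = \left(-2\right) 64 = -128$)
$g{\left(n \right)} = - \frac{107}{3}$ ($g{\left(n \right)} = 2 + \frac{-98 - 128}{6} = 2 + \frac{1}{6} \left(-226\right) = 2 - \frac{113}{3} = - \frac{107}{3}$)
$-38369 - g{\left(-118 \right)} = -38369 - - \frac{107}{3} = -38369 + \frac{107}{3} = - \frac{115000}{3}$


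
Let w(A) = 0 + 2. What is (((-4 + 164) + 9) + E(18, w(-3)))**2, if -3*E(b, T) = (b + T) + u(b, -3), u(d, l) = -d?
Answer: 255025/9 ≈ 28336.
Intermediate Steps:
w(A) = 2
E(b, T) = -T/3 (E(b, T) = -((b + T) - b)/3 = -((T + b) - b)/3 = -T/3)
(((-4 + 164) + 9) + E(18, w(-3)))**2 = (((-4 + 164) + 9) - 1/3*2)**2 = ((160 + 9) - 2/3)**2 = (169 - 2/3)**2 = (505/3)**2 = 255025/9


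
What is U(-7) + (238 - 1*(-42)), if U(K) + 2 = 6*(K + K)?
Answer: 194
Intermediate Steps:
U(K) = -2 + 12*K (U(K) = -2 + 6*(K + K) = -2 + 6*(2*K) = -2 + 12*K)
U(-7) + (238 - 1*(-42)) = (-2 + 12*(-7)) + (238 - 1*(-42)) = (-2 - 84) + (238 + 42) = -86 + 280 = 194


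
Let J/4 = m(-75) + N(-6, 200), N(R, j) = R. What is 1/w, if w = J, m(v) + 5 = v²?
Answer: 1/22456 ≈ 4.4532e-5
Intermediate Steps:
m(v) = -5 + v²
J = 22456 (J = 4*((-5 + (-75)²) - 6) = 4*((-5 + 5625) - 6) = 4*(5620 - 6) = 4*5614 = 22456)
w = 22456
1/w = 1/22456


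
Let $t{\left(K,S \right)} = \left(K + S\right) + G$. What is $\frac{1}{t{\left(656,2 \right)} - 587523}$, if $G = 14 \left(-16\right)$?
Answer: $- \frac{1}{587089} \approx -1.7033 \cdot 10^{-6}$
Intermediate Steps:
$G = -224$
$t{\left(K,S \right)} = -224 + K + S$ ($t{\left(K,S \right)} = \left(K + S\right) - 224 = -224 + K + S$)
$\frac{1}{t{\left(656,2 \right)} - 587523} = \frac{1}{\left(-224 + 656 + 2\right) - 587523} = \frac{1}{434 - 587523} = \frac{1}{-587089} = - \frac{1}{587089}$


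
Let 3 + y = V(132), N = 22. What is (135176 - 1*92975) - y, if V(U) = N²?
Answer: 41720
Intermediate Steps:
V(U) = 484 (V(U) = 22² = 484)
y = 481 (y = -3 + 484 = 481)
(135176 - 1*92975) - y = (135176 - 1*92975) - 1*481 = (135176 - 92975) - 481 = 42201 - 481 = 41720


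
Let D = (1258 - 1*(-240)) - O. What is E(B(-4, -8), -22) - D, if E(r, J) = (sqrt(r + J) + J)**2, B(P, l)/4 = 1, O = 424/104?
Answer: -13363/13 - 132*I*sqrt(2) ≈ -1027.9 - 186.68*I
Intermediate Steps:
O = 53/13 (O = 424*(1/104) = 53/13 ≈ 4.0769)
B(P, l) = 4 (B(P, l) = 4*1 = 4)
E(r, J) = (J + sqrt(J + r))**2 (E(r, J) = (sqrt(J + r) + J)**2 = (J + sqrt(J + r))**2)
D = 19421/13 (D = (1258 - 1*(-240)) - 1*53/13 = (1258 + 240) - 53/13 = 1498 - 53/13 = 19421/13 ≈ 1493.9)
E(B(-4, -8), -22) - D = (-22 + sqrt(-22 + 4))**2 - 1*19421/13 = (-22 + sqrt(-18))**2 - 19421/13 = (-22 + 3*I*sqrt(2))**2 - 19421/13 = -19421/13 + (-22 + 3*I*sqrt(2))**2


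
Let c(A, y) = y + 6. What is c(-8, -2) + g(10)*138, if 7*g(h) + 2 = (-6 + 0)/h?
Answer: -1654/35 ≈ -47.257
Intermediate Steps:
c(A, y) = 6 + y
g(h) = -2/7 - 6/(7*h) (g(h) = -2/7 + ((-6 + 0)/h)/7 = -2/7 + (-6/h)/7 = -2/7 - 6/(7*h))
c(-8, -2) + g(10)*138 = (6 - 2) + ((2/7)*(-3 - 1*10)/10)*138 = 4 + ((2/7)*(⅒)*(-3 - 10))*138 = 4 + ((2/7)*(⅒)*(-13))*138 = 4 - 13/35*138 = 4 - 1794/35 = -1654/35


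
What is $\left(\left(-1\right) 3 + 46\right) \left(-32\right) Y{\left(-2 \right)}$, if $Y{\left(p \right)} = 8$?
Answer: $-11008$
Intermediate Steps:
$\left(\left(-1\right) 3 + 46\right) \left(-32\right) Y{\left(-2 \right)} = \left(\left(-1\right) 3 + 46\right) \left(-32\right) 8 = \left(-3 + 46\right) \left(-32\right) 8 = 43 \left(-32\right) 8 = \left(-1376\right) 8 = -11008$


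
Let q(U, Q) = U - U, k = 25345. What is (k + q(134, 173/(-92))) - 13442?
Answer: 11903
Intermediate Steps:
q(U, Q) = 0
(k + q(134, 173/(-92))) - 13442 = (25345 + 0) - 13442 = 25345 - 13442 = 11903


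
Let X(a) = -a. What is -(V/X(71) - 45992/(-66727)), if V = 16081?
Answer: 1069771455/4737617 ≈ 225.80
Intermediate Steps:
-(V/X(71) - 45992/(-66727)) = -(16081/((-1*71)) - 45992/(-66727)) = -(16081/(-71) - 45992*(-1/66727)) = -(16081*(-1/71) + 45992/66727) = -(-16081/71 + 45992/66727) = -1*(-1069771455/4737617) = 1069771455/4737617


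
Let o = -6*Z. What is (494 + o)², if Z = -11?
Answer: 313600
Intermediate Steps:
o = 66 (o = -6*(-11) = 66)
(494 + o)² = (494 + 66)² = 560² = 313600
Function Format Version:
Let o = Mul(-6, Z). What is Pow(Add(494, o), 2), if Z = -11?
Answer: 313600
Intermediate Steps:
o = 66 (o = Mul(-6, -11) = 66)
Pow(Add(494, o), 2) = Pow(Add(494, 66), 2) = Pow(560, 2) = 313600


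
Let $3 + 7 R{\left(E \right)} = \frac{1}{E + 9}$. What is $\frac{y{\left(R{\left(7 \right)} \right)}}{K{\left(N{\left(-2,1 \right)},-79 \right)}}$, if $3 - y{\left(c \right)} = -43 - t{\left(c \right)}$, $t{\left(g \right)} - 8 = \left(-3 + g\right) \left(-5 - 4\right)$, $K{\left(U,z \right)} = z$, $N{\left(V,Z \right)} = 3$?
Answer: $- \frac{9495}{8848} \approx -1.0731$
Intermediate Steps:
$R{\left(E \right)} = - \frac{3}{7} + \frac{1}{7 \left(9 + E\right)}$ ($R{\left(E \right)} = - \frac{3}{7} + \frac{1}{7 \left(E + 9\right)} = - \frac{3}{7} + \frac{1}{7 \left(9 + E\right)}$)
$t{\left(g \right)} = 35 - 9 g$ ($t{\left(g \right)} = 8 + \left(-3 + g\right) \left(-5 - 4\right) = 8 + \left(-3 + g\right) \left(-9\right) = 8 - \left(-27 + 9 g\right) = 35 - 9 g$)
$y{\left(c \right)} = 81 - 9 c$ ($y{\left(c \right)} = 3 - \left(-43 - \left(35 - 9 c\right)\right) = 3 - \left(-43 + \left(-35 + 9 c\right)\right) = 3 - \left(-78 + 9 c\right) = 81 - 9 c$)
$\frac{y{\left(R{\left(7 \right)} \right)}}{K{\left(N{\left(-2,1 \right)},-79 \right)}} = \frac{81 - 9 \frac{-26 - 21}{7 \left(9 + 7\right)}}{-79} = \left(81 - 9 \frac{-26 - 21}{7 \cdot 16}\right) \left(- \frac{1}{79}\right) = \left(81 - 9 \cdot \frac{1}{7} \cdot \frac{1}{16} \left(-47\right)\right) \left(- \frac{1}{79}\right) = \left(81 - - \frac{423}{112}\right) \left(- \frac{1}{79}\right) = \left(81 + \frac{423}{112}\right) \left(- \frac{1}{79}\right) = \frac{9495}{112} \left(- \frac{1}{79}\right) = - \frac{9495}{8848}$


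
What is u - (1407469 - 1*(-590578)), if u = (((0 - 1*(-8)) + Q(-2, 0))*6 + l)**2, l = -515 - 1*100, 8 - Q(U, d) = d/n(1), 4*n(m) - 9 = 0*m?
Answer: -1728686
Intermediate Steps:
n(m) = 9/4 (n(m) = 9/4 + (0*m)/4 = 9/4 + (1/4)*0 = 9/4 + 0 = 9/4)
Q(U, d) = 8 - 4*d/9 (Q(U, d) = 8 - d/9/4 = 8 - d*4/9 = 8 - 4*d/9)
l = -615 (l = -515 - 100 = -615)
u = 269361 (u = (((0 - 1*(-8)) + (8 - 4/9*0))*6 - 615)**2 = (((0 + 8) + (8 + 0))*6 - 615)**2 = ((8 + 8)*6 - 615)**2 = (16*6 - 615)**2 = (96 - 615)**2 = (-519)**2 = 269361)
u - (1407469 - 1*(-590578)) = 269361 - (1407469 - 1*(-590578)) = 269361 - (1407469 + 590578) = 269361 - 1*1998047 = 269361 - 1998047 = -1728686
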